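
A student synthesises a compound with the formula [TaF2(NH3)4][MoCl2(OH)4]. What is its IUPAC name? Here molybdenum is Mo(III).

tetraamminedifluorotantalum(V) dichlorotetrahydroxomolybdate(III)

Both ions are complex: the cation is named first with the plain metal name, the anion second with the -ate form; each ion's ligands are alphabetised independently.
Mo is given as +3; the anion's ligand charges sum to -6, so the complex anion is 3−.
A 1:1 salt means the cation carries the equal and opposite charge, 3+.
Cation: ligand charges sum to -2; for the ion to be 3+, Ta = +5.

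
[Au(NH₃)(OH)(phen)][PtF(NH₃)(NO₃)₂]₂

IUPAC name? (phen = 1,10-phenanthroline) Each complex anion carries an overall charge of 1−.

Both ions are complex: the cation is named first with the plain metal name, the anion second with the -ate form; each ion's ligands are alphabetised independently.
The complex anion is given as 1−; its ligand charges sum to -3, so Pt = +2.
With 2 anions per cation, the cation must be 2×1 = 2+.
Cation: ligand charges sum to -1; for the ion to be 2+, Au = +3.

amminehydroxo(1,10-phenanthroline)gold(III) amminefluorodinitratoplatinate(II)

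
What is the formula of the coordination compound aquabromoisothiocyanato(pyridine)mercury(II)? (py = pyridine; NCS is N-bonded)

Ligands: 1 aqua (H2O, neutral), 1 pyridine (py, neutral), 1 isothiocyanato (NCS, -1), 1 bromo (Br, -1). Ligand charge sum = -2.
With Hg in oxidation state +2, the complex ion is [Hg...].

[HgBr(H2O)(NCS)(py)]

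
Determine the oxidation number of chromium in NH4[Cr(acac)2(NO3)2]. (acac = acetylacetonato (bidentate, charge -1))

1 ammonium outside the brackets (+1 each) → the complex ion is 1−.
Ligand charges: 2×acac = -2; 2×NO3 = -2; sum -4.
Cr + (-4) = 1− ⇒ Cr is +3.

+3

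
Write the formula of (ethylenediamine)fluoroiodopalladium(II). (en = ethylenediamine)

Ligands: 1 ethylenediamine (en, neutral), 1 iodo (I, -1), 1 fluoro (F, -1). Ligand charge sum = -2.
With Pd in oxidation state +2, the complex ion is [Pd...].

[Pd(en)FI]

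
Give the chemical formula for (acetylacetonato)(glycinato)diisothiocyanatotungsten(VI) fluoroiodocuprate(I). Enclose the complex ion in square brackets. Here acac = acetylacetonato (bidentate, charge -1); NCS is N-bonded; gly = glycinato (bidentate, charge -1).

[W(acac)(gly)(NCS)2][CuFI]2

Cation [W…]: ligand charges -4, W(VI) ⇒ ion charge 2+.
Anion [Cu…]: ligand charges -2, Cu(I) ⇒ ion charge 1−.
One 2+ cation requires 2 of the 1− anion.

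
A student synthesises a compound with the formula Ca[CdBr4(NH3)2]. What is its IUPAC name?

calcium diamminetetrabromocadmate(II)

The 1 calcium counter-ion carries a total charge of +2, so each complex ion is 2−.
Ligand charges: 4×bromo (-1 each), 2×ammine (neutral); total -4. So Cd + (-4) = 2−, giving Cd = +2.
Ligands are named alphabetically: ammine before bromo.
The complex ion is anionic, so cadmium takes the -ate form cadmate(II).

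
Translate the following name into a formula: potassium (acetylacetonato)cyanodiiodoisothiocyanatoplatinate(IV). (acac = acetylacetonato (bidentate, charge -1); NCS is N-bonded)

K[Pt(acac)(CN)I2(NCS)]

Ligands: 1 acetylacetonato (acac, -1), 2 iodo (I, -1), 1 cyano (CN, -1), 1 isothiocyanato (NCS, -1). Ligand charge sum = -5.
Charge balance with potassium (+1) requires 1 complex ion per 1 potassium.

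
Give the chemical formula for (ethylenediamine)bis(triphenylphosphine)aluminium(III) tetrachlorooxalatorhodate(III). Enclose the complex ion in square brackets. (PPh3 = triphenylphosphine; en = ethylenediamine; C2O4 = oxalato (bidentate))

Cation [Al…]: ligand charges 0, Al(III) ⇒ ion charge 3+.
Anion [Rh…]: ligand charges -6, Rh(III) ⇒ ion charge 3−.
One 3+ cation balances one 3− anion.

[Al(en)(PPh3)2][Rh(C2O4)Cl4]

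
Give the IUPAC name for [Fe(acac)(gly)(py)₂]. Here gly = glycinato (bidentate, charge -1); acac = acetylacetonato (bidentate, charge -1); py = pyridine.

(acetylacetonato)(glycinato)bis(pyridine)iron(II)

There is no counter-ion, so the complex is neutral overall.
Ligand charges: 1×glycinato (-1 each), 1×acetylacetonato (-1 each), 2×pyridine (neutral); total -2. So Fe + (-2) = 0, giving Fe = +2.
Ligands are named alphabetically: acetylacetonato before glycinato before pyridine.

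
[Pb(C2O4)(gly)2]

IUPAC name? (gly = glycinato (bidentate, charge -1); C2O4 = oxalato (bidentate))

bis(glycinato)oxalatolead(IV)

There is no counter-ion, so the complex is neutral overall.
Ligand charges: 2×glycinato (-1 each), 1×oxalato (-2 each); total -4. So Pb + (-4) = 0, giving Pb = +4.
Ligands are named alphabetically: glycinato before oxalato.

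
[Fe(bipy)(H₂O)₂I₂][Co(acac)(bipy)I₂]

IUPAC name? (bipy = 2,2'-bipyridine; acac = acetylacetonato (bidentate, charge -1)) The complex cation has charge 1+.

Both ions are complex: the cation is named first with the plain metal name, the anion second with the -ate form; each ion's ligands are alphabetised independently.
The complex cation is given as 1+; its ligand charges sum to -2, so Fe = +3.
A 1:1 salt means the anion carries the equal and opposite charge, 1−.
Anion: ligand charges sum to -3; for the ion to be 1−, Co = +2.

diaqua(2,2'-bipyridine)diiodoiron(III) (acetylacetonato)(2,2'-bipyridine)diiodocobaltate(II)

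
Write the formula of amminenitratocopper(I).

Ligands: 1 ammine (NH3, neutral), 1 nitrato (NO3, -1). Ligand charge sum = -1.
With Cu in oxidation state +1, the complex ion is [Cu...].

[Cu(NH3)(NO3)]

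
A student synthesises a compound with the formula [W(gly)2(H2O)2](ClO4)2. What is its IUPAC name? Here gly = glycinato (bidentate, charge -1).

The 2 perchlorate counter-ions carry a total charge of -2, so each complex ion is 2+.
Ligand charges: 2×glycinato (-1 each), 2×aqua (neutral); total -2. So W + (-2) = 2+, giving W = +4.
Ligands are named alphabetically: aqua before glycinato.

diaquabis(glycinato)tungsten(IV) perchlorate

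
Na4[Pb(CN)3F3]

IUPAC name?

The 4 sodium counter-ions carry a total charge of +4, so each complex ion is 4−.
Ligand charges: 3×fluoro (-1 each), 3×cyano (-1 each); total -6. So Pb + (-6) = 4−, giving Pb = +2.
Ligands are named alphabetically: cyano before fluoro.
The complex ion is anionic, so lead takes the -ate form plumbate(II).

sodium tricyanotrifluoroplumbate(II)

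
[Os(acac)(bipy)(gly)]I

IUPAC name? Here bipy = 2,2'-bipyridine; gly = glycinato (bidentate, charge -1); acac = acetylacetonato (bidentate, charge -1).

(acetylacetonato)(2,2'-bipyridine)(glycinato)osmium(III) iodide

The 1 iodide counter-ion carries a total charge of -1, so each complex ion is 1+.
Ligand charges: 1×2,2'-bipyridine (neutral), 1×glycinato (-1 each), 1×acetylacetonato (-1 each); total -2. So Os + (-2) = 1+, giving Os = +3.
Ligands are named alphabetically: acetylacetonato before bipyridine before glycinato.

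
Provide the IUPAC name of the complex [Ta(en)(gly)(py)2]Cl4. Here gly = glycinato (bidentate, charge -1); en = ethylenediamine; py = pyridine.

The 4 chloride counter-ions carry a total charge of -4, so each complex ion is 4+.
Ligand charges: 1×glycinato (-1 each), 1×ethylenediamine (neutral), 2×pyridine (neutral); total -1. So Ta + (-1) = 4+, giving Ta = +5.
Ligands are named alphabetically: ethylenediamine before glycinato before pyridine.

(ethylenediamine)(glycinato)bis(pyridine)tantalum(V) chloride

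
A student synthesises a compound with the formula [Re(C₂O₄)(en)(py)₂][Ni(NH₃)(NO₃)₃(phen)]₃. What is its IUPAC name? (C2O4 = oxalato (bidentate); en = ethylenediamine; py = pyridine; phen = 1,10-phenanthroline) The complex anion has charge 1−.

(ethylenediamine)oxalatobis(pyridine)rhenium(V) amminetrinitrato(1,10-phenanthroline)nickelate(II)

Both ions are complex: the cation is named first with the plain metal name, the anion second with the -ate form; each ion's ligands are alphabetised independently.
The complex anion is given as 1−; its ligand charges sum to -3, so Ni = +2.
With 3 anions per cation, the cation must be 3×1 = 3+.
Cation: ligand charges sum to -2; for the ion to be 3+, Re = +5.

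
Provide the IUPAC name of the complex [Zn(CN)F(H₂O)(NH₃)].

There is no counter-ion, so the complex is neutral overall.
Ligand charges: 1×cyano (-1 each), 1×ammine (neutral), 1×aqua (neutral), 1×fluoro (-1 each); total -2. So Zn + (-2) = 0, giving Zn = +2.
Ligands are named alphabetically: ammine before aqua before cyano before fluoro.

ammineaquacyanofluorozinc(II)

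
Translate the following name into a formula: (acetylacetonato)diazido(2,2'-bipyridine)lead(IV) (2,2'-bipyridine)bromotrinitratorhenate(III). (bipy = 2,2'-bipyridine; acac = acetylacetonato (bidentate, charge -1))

[Pb(acac)(bipy)(N3)2][Re(bipy)Br(NO3)3]

Cation [Pb…]: ligand charges -3, Pb(IV) ⇒ ion charge 1+.
Anion [Re…]: ligand charges -4, Re(III) ⇒ ion charge 1−.
One 1+ cation balances one 1− anion.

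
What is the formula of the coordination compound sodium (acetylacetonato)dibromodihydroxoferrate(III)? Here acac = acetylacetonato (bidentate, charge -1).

Ligands: 1 acetylacetonato (acac, -1), 2 bromo (Br, -1), 2 hydroxo (OH, -1). Ligand charge sum = -5.
Charge balance with sodium (+1) requires 1 complex ion per 2 sodium.

Na2[Fe(acac)Br2(OH)2]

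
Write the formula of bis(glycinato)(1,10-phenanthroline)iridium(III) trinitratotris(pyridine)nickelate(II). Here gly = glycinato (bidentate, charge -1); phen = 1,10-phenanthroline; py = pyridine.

Cation [Ir…]: ligand charges -2, Ir(III) ⇒ ion charge 1+.
Anion [Ni…]: ligand charges -3, Ni(II) ⇒ ion charge 1−.
One 1+ cation balances one 1− anion.

[Ir(gly)2(phen)][Ni(NO3)3(py)3]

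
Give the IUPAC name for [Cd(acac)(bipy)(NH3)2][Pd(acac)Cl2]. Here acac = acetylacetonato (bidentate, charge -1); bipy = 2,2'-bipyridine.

(acetylacetonato)diammine(2,2'-bipyridine)cadmium(II) (acetylacetonato)dichloropalladate(II)

Both ions are complex: the cation is named first with the plain metal name, the anion second with the -ate form; each ion's ligands are alphabetised independently.
Cadmium is always +2 in its complexes; the cation's ligand charges sum to -1, so the complex cation is 1+.
A 1:1 salt means the anion carries the equal and opposite charge, 1−.
Anion: ligand charges sum to -3; for the ion to be 1−, Pd = +2.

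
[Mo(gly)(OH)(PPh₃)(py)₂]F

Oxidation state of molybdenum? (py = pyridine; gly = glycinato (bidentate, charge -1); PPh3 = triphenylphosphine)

+3

1 fluoride outside the brackets (-1 each) → the complex ion is 1+.
Ligand charges: 1×OH = -1; 2×py neutral; 1×gly = -1; 1×PPh3 neutral; sum -2.
Mo + (-2) = 1+ ⇒ Mo is +3.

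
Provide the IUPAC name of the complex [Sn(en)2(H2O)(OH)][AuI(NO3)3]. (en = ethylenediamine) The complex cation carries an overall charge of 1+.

The complex cation is given as 1+; its ligand charges sum to -1, so Sn = +2.
A 1:1 salt means the anion carries the equal and opposite charge, 1−.
Anion: ligand charges sum to -4; for the ion to be 1−, Au = +3.

aquabis(ethylenediamine)hydroxotin(II) iodotrinitratoaurate(III)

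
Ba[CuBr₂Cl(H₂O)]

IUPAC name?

The 1 barium counter-ion carries a total charge of +2, so each complex ion is 2−.
Ligand charges: 1×chloro (-1 each), 1×aqua (neutral), 2×bromo (-1 each); total -3. So Cu + (-3) = 2−, giving Cu = +1.
The complex ion is anionic, so copper takes the -ate form cuprate(I).

barium aquadibromochlorocuprate(I)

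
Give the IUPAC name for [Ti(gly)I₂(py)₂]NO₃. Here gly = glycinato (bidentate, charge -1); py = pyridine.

The 1 nitrate counter-ion carries a total charge of -1, so each complex ion is 1+.
Ligand charges: 1×glycinato (-1 each), 2×iodo (-1 each), 2×pyridine (neutral); total -3. So Ti + (-3) = 1+, giving Ti = +4.
Ligands are named alphabetically: glycinato before iodo before pyridine.

(glycinato)diiodobis(pyridine)titanium(IV) nitrate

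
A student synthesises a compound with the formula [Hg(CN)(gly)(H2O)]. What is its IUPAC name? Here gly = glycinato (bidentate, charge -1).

There is no counter-ion, so the complex is neutral overall.
Ligand charges: 1×aqua (neutral), 1×glycinato (-1 each), 1×cyano (-1 each); total -2. So Hg + (-2) = 0, giving Hg = +2.
Ligands are named alphabetically: aqua before cyano before glycinato.

aquacyano(glycinato)mercury(II)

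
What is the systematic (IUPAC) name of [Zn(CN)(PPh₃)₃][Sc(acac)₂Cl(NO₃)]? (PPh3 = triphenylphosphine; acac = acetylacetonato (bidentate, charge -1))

Both ions are complex: the cation is named first with the plain metal name, the anion second with the -ate form; each ion's ligands are alphabetised independently.
Scandium is always +3 in its complexes; the anion's ligand charges sum to -4, so the complex anion is 1−.
A 1:1 salt means the cation carries the equal and opposite charge, 1+.
Cation: ligand charges sum to -1; for the ion to be 1+, Zn = +2.

cyanotris(triphenylphosphine)zinc(II) bis(acetylacetonato)chloronitratoscandate(III)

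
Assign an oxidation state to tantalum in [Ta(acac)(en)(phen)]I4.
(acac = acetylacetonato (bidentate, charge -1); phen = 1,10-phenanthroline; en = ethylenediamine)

4 iodide outside the brackets (-1 each) → the complex ion is 4+.
Ligand charges: 1×acac = -1; 1×phen neutral; 1×en neutral; sum -1.
Ta + (-1) = 4+ ⇒ Ta is +5.

+5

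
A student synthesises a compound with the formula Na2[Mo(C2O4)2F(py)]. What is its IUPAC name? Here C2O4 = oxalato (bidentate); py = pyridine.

sodium fluorodioxalato(pyridine)molybdate(III)

The 2 sodium counter-ions carry a total charge of +2, so each complex ion is 2−.
Ligand charges: 1×fluoro (-1 each), 2×oxalato (-2 each), 1×pyridine (neutral); total -5. So Mo + (-5) = 2−, giving Mo = +3.
Ligands are named alphabetically: fluoro before oxalato before pyridine.
The complex ion is anionic, so molybdenum takes the -ate form molybdate(III).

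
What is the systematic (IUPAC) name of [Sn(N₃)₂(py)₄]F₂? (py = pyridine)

diazidotetrakis(pyridine)tin(IV) fluoride

The 2 fluoride counter-ions carry a total charge of -2, so each complex ion is 2+.
Ligand charges: 4×pyridine (neutral), 2×azido (-1 each); total -2. So Sn + (-2) = 2+, giving Sn = +4.
Ligands are named alphabetically: azido before pyridine.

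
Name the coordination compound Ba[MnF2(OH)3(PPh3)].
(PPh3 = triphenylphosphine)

barium difluorotrihydroxo(triphenylphosphine)manganate(III)

The 1 barium counter-ion carries a total charge of +2, so each complex ion is 2−.
Ligand charges: 3×hydroxo (-1 each), 1×triphenylphosphine (neutral), 2×fluoro (-1 each); total -5. So Mn + (-5) = 2−, giving Mn = +3.
Ligands are named alphabetically: fluoro before hydroxo before triphenylphosphine.
The complex ion is anionic, so manganese takes the -ate form manganate(III).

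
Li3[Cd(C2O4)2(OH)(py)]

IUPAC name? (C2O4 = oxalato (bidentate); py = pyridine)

The 3 lithium counter-ions carry a total charge of +3, so each complex ion is 3−.
Ligand charges: 2×oxalato (-2 each), 1×pyridine (neutral), 1×hydroxo (-1 each); total -5. So Cd + (-5) = 3−, giving Cd = +2.
Ligands are named alphabetically: hydroxo before oxalato before pyridine.
The complex ion is anionic, so cadmium takes the -ate form cadmate(II).

lithium hydroxodioxalato(pyridine)cadmate(II)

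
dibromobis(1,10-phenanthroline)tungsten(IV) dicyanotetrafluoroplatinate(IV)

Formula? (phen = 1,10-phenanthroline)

[WBr2(phen)2][Pt(CN)2F4]

Cation [W…]: ligand charges -2, W(IV) ⇒ ion charge 2+.
Anion [Pt…]: ligand charges -6, Pt(IV) ⇒ ion charge 2−.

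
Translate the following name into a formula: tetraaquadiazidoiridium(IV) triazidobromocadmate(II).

Cation [Ir…]: ligand charges -2, Ir(IV) ⇒ ion charge 2+.
Anion [Cd…]: ligand charges -4, Cd(II) ⇒ ion charge 2−.

[Ir(H2O)4(N3)2][CdBr(N3)3]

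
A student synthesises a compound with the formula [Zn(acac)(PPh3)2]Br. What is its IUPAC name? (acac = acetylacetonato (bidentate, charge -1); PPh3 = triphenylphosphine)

The 1 bromide counter-ion carries a total charge of -1, so each complex ion is 1+.
Ligand charges: 1×acetylacetonato (-1 each), 2×triphenylphosphine (neutral); total -1. So Zn + (-1) = 1+, giving Zn = +2.
Ligands are named alphabetically: acetylacetonato before triphenylphosphine.

(acetylacetonato)bis(triphenylphosphine)zinc(II) bromide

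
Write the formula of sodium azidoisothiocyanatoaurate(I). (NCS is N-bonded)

Na[Au(N3)(NCS)]

Ligands: 1 isothiocyanato (NCS, -1), 1 azido (N3, -1). Ligand charge sum = -2.
With Au in oxidation state +1, the complex ion is [Au...]^1−.
Charge balance with sodium (+1) requires 1 complex ion per 1 sodium.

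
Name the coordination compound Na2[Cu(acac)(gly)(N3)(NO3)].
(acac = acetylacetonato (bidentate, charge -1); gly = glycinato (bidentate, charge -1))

The 2 sodium counter-ions carry a total charge of +2, so each complex ion is 2−.
Ligand charges: 1×acetylacetonato (-1 each), 1×nitrato (-1 each), 1×azido (-1 each), 1×glycinato (-1 each); total -4. So Cu + (-4) = 2−, giving Cu = +2.
Ligands are named alphabetically: acetylacetonato before azido before glycinato before nitrato.
The complex ion is anionic, so copper takes the -ate form cuprate(II).

sodium (acetylacetonato)azido(glycinato)nitratocuprate(II)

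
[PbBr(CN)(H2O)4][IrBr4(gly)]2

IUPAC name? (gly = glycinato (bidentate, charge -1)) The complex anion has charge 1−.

Both ions are complex: the cation is named first with the plain metal name, the anion second with the -ate form; each ion's ligands are alphabetised independently.
The complex anion is given as 1−; its ligand charges sum to -5, so Ir = +4.
With 2 anions per cation, the cation must be 2×1 = 2+.
Cation: ligand charges sum to -2; for the ion to be 2+, Pb = +4.

tetraaquabromocyanolead(IV) tetrabromo(glycinato)iridate(IV)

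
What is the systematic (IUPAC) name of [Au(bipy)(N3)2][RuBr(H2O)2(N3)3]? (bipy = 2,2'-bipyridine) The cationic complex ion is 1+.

Both ions are complex: the cation is named first with the plain metal name, the anion second with the -ate form; each ion's ligands are alphabetised independently.
The complex cation is given as 1+; its ligand charges sum to -2, so Au = +3.
A 1:1 salt means the anion carries the equal and opposite charge, 1−.
Anion: ligand charges sum to -4; for the ion to be 1−, Ru = +3.

diazido(2,2'-bipyridine)gold(III) diaquatriazidobromoruthenate(III)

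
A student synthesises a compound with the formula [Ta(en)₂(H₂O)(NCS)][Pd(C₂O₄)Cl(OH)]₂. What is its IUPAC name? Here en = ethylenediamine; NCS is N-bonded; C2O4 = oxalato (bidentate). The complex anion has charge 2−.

Both ions are complex: the cation is named first with the plain metal name, the anion second with the -ate form; each ion's ligands are alphabetised independently.
The complex anion is given as 2−; its ligand charges sum to -4, so Pd = +2.
With 2 anions per cation, the cation must be 2×2 = 4+.
Cation: ligand charges sum to -1; for the ion to be 4+, Ta = +5.

aquabis(ethylenediamine)isothiocyanatotantalum(V) chlorohydroxooxalatopalladate(II)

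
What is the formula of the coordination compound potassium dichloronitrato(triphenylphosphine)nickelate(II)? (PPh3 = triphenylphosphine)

Ligands: 2 chloro (Cl, -1), 1 triphenylphosphine (PPh3, neutral), 1 nitrato (NO3, -1). Ligand charge sum = -3.
With Ni in oxidation state +2, the complex ion is [Ni...]^1−.
Charge balance with potassium (+1) requires 1 complex ion per 1 potassium.

K[NiCl2(NO3)(PPh3)]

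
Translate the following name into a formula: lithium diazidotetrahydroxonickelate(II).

Ligands: 2 azido (N3, -1), 4 hydroxo (OH, -1). Ligand charge sum = -6.
Charge balance with lithium (+1) requires 1 complex ion per 4 lithium.

Li4[Ni(N3)2(OH)4]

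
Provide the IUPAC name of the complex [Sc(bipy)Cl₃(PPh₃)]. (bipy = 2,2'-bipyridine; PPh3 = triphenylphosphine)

There is no counter-ion, so the complex is neutral overall.
Ligand charges: 1×2,2'-bipyridine (neutral), 1×triphenylphosphine (neutral), 3×chloro (-1 each); total -3. So Sc + (-3) = 0, giving Sc = +3.
Ligands are named alphabetically: bipyridine before chloro before triphenylphosphine.

(2,2'-bipyridine)trichloro(triphenylphosphine)scandium(III)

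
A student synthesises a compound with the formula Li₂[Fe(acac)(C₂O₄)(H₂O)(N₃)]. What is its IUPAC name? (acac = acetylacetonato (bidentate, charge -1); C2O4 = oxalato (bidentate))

The 2 lithium counter-ions carry a total charge of +2, so each complex ion is 2−.
Ligand charges: 1×acetylacetonato (-1 each), 1×aqua (neutral), 1×oxalato (-2 each), 1×azido (-1 each); total -4. So Fe + (-4) = 2−, giving Fe = +2.
The complex ion is anionic, so iron takes the -ate form ferrate(II).

lithium (acetylacetonato)aquaazidooxalatoferrate(II)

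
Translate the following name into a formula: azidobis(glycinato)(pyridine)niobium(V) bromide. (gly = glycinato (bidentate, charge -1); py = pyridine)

Ligands: 1 azido (N3, -1), 2 glycinato (gly, -1), 1 pyridine (py, neutral). Ligand charge sum = -3.
Charge balance with bromide (-1) requires 1 complex ion per 2 bromide.

[Nb(gly)2(N3)(py)]Br2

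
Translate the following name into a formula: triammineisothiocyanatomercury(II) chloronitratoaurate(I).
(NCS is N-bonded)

Cation [Hg…]: ligand charges -1, Hg(II) ⇒ ion charge 1+.
Anion [Au…]: ligand charges -2, Au(I) ⇒ ion charge 1−.

[Hg(NCS)(NH3)3][AuCl(NO3)]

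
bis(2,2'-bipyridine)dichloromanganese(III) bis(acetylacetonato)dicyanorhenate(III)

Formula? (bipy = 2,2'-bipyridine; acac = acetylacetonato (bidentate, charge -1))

Cation [Mn…]: ligand charges -2, Mn(III) ⇒ ion charge 1+.
Anion [Re…]: ligand charges -4, Re(III) ⇒ ion charge 1−.

[Mn(bipy)2Cl2][Re(acac)2(CN)2]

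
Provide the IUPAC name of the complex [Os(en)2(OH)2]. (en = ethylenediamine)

bis(ethylenediamine)dihydroxoosmium(II)

There is no counter-ion, so the complex is neutral overall.
Ligand charges: 2×hydroxo (-1 each), 2×ethylenediamine (neutral); total -2. So Os + (-2) = 0, giving Os = +2.
Ligands are named alphabetically: ethylenediamine before hydroxo.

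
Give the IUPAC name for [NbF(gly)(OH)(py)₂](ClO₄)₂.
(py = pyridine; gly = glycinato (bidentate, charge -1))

fluoro(glycinato)hydroxobis(pyridine)niobium(V) perchlorate

The 2 perchlorate counter-ions carry a total charge of -2, so each complex ion is 2+.
Ligand charges: 1×hydroxo (-1 each), 2×pyridine (neutral), 1×glycinato (-1 each), 1×fluoro (-1 each); total -3. So Nb + (-3) = 2+, giving Nb = +5.
Ligands are named alphabetically: fluoro before glycinato before hydroxo before pyridine.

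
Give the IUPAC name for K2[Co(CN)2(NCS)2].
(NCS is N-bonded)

The 2 potassium counter-ions carry a total charge of +2, so each complex ion is 2−.
Ligand charges: 2×isothiocyanato (-1 each), 2×cyano (-1 each); total -4. So Co + (-4) = 2−, giving Co = +2.
Ligands are named alphabetically: cyano before isothiocyanato.
The complex ion is anionic, so cobalt takes the -ate form cobaltate(II).

potassium dicyanodiisothiocyanatocobaltate(II)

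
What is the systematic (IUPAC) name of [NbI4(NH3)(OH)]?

There is no counter-ion, so the complex is neutral overall.
Ligand charges: 1×ammine (neutral), 4×iodo (-1 each), 1×hydroxo (-1 each); total -5. So Nb + (-5) = 0, giving Nb = +5.
Ligands are named alphabetically: ammine before hydroxo before iodo.

amminehydroxotetraiodoniobium(V)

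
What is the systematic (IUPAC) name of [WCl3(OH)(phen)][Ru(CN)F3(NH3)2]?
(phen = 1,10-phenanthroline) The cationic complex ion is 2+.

trichlorohydroxo(1,10-phenanthroline)tungsten(VI) diamminecyanotrifluororuthenate(II)

The complex cation is given as 2+; its ligand charges sum to -4, so W = +6.
A 1:1 salt means the anion carries the equal and opposite charge, 2−.
Anion: ligand charges sum to -4; for the ion to be 2−, Ru = +2.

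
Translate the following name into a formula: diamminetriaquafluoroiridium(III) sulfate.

[IrF(H2O)3(NH3)2]SO4

Ligands: 2 ammine (NH3, neutral), 1 fluoro (F, -1), 3 aqua (H2O, neutral). Ligand charge sum = -1.
With Ir in oxidation state +3, the complex ion is [Ir...]^2+.
Charge balance with sulfate (-2) requires 1 complex ion per 1 sulfate.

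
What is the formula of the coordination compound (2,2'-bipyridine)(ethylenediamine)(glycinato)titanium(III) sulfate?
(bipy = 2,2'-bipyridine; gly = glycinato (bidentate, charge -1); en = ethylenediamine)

[Ti(bipy)(en)(gly)]SO4

Ligands: 1 2,2'-bipyridine (bipy, neutral), 1 glycinato (gly, -1), 1 ethylenediamine (en, neutral). Ligand charge sum = -1.
With Ti in oxidation state +3, the complex ion is [Ti...]^2+.
Charge balance with sulfate (-2) requires 1 complex ion per 1 sulfate.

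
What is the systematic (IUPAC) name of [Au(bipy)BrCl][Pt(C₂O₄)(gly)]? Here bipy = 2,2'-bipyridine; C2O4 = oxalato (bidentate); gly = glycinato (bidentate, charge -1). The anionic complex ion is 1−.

(2,2'-bipyridine)bromochlorogold(III) (glycinato)oxalatoplatinate(II)

Both ions are complex: the cation is named first with the plain metal name, the anion second with the -ate form; each ion's ligands are alphabetised independently.
The complex anion is given as 1−; its ligand charges sum to -3, so Pt = +2.
A 1:1 salt means the cation carries the equal and opposite charge, 1+.
Cation: ligand charges sum to -2; for the ion to be 1+, Au = +3.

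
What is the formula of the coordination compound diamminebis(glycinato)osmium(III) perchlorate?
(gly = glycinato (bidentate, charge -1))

Ligands: 2 ammine (NH3, neutral), 2 glycinato (gly, -1). Ligand charge sum = -2.
Charge balance with perchlorate (-1) requires 1 complex ion per 1 perchlorate.

[Os(gly)2(NH3)2]ClO4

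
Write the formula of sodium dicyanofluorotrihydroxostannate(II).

Na4[Sn(CN)2F(OH)3]

Ligands: 2 cyano (CN, -1), 3 hydroxo (OH, -1), 1 fluoro (F, -1). Ligand charge sum = -6.
Charge balance with sodium (+1) requires 1 complex ion per 4 sodium.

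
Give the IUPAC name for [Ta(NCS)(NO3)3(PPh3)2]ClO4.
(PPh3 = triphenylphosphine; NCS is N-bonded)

The 1 perchlorate counter-ion carries a total charge of -1, so each complex ion is 1+.
Ligand charges: 2×triphenylphosphine (neutral), 1×isothiocyanato (-1 each), 3×nitrato (-1 each); total -4. So Ta + (-4) = 1+, giving Ta = +5.
Ligands are named alphabetically: isothiocyanato before nitrato before triphenylphosphine.

isothiocyanatotrinitratobis(triphenylphosphine)tantalum(V) perchlorate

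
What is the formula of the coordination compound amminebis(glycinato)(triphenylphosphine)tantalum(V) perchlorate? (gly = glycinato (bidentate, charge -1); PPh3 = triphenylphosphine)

Ligands: 2 glycinato (gly, -1), 1 ammine (NH3, neutral), 1 triphenylphosphine (PPh3, neutral). Ligand charge sum = -2.
Charge balance with perchlorate (-1) requires 1 complex ion per 3 perchlorate.

[Ta(gly)2(NH3)(PPh3)](ClO4)3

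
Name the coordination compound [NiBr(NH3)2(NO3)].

diamminebromonitratonickel(II)

There is no counter-ion, so the complex is neutral overall.
Ligand charges: 2×ammine (neutral), 1×bromo (-1 each), 1×nitrato (-1 each); total -2. So Ni + (-2) = 0, giving Ni = +2.
Ligands are named alphabetically: ammine before bromo before nitrato.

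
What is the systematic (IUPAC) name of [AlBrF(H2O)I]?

There is no counter-ion, so the complex is neutral overall.
Ligand charges: 1×iodo (-1 each), 1×aqua (neutral), 1×bromo (-1 each), 1×fluoro (-1 each); total -3. So Al + (-3) = 0, giving Al = +3.
Ligands are named alphabetically: aqua before bromo before fluoro before iodo.

aquabromofluoroiodoaluminium(III)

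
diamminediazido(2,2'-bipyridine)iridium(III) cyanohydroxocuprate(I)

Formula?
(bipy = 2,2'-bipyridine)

[Ir(bipy)(N3)2(NH3)2][Cu(CN)(OH)]

Cation [Ir…]: ligand charges -2, Ir(III) ⇒ ion charge 1+.
Anion [Cu…]: ligand charges -2, Cu(I) ⇒ ion charge 1−.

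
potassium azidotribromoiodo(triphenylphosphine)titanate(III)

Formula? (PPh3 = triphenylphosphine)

K2[TiBr3I(N3)(PPh3)]

Ligands: 1 triphenylphosphine (PPh3, neutral), 1 azido (N3, -1), 3 bromo (Br, -1), 1 iodo (I, -1). Ligand charge sum = -5.
Charge balance with potassium (+1) requires 1 complex ion per 2 potassium.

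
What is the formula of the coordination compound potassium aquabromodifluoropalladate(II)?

Ligands: 2 fluoro (F, -1), 1 aqua (H2O, neutral), 1 bromo (Br, -1). Ligand charge sum = -3.
With Pd in oxidation state +2, the complex ion is [Pd...]^1−.
Charge balance with potassium (+1) requires 1 complex ion per 1 potassium.

K[PdBrF2(H2O)]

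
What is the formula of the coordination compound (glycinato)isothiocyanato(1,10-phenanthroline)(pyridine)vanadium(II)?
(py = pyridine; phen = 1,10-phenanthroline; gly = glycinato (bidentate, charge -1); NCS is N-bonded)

Ligands: 1 pyridine (py, neutral), 1 1,10-phenanthroline (phen, neutral), 1 glycinato (gly, -1), 1 isothiocyanato (NCS, -1). Ligand charge sum = -2.
With V in oxidation state +2, the complex ion is [V...].

[V(gly)(NCS)(phen)(py)]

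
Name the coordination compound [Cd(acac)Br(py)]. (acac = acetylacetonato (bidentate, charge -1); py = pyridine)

(acetylacetonato)bromo(pyridine)cadmium(II)

There is no counter-ion, so the complex is neutral overall.
Ligand charges: 1×acetylacetonato (-1 each), 1×pyridine (neutral), 1×bromo (-1 each); total -2. So Cd + (-2) = 0, giving Cd = +2.
Ligands are named alphabetically: acetylacetonato before bromo before pyridine.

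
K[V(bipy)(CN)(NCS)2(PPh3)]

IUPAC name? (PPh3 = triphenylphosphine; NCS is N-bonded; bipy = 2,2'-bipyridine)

The 1 potassium counter-ion carries a total charge of +1, so each complex ion is 1−.
Ligand charges: 1×triphenylphosphine (neutral), 2×isothiocyanato (-1 each), 1×2,2'-bipyridine (neutral), 1×cyano (-1 each); total -3. So V + (-3) = 1−, giving V = +2.
The complex ion is anionic, so vanadium takes the -ate form vanadate(II).

potassium (2,2'-bipyridine)cyanodiisothiocyanato(triphenylphosphine)vanadate(II)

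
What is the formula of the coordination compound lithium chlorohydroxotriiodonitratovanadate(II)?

Li4[VClI3(NO3)(OH)]

Ligands: 1 nitrato (NO3, -1), 1 hydroxo (OH, -1), 3 iodo (I, -1), 1 chloro (Cl, -1). Ligand charge sum = -6.
With V in oxidation state +2, the complex ion is [V...]^4−.
Charge balance with lithium (+1) requires 1 complex ion per 4 lithium.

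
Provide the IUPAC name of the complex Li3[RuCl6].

lithium hexachlororuthenate(III)

The 3 lithium counter-ions carry a total charge of +3, so each complex ion is 3−.
Ligand charges: 6×chloro (-1 each); total -6. So Ru + (-6) = 3−, giving Ru = +3.
The complex ion is anionic, so ruthenium takes the -ate form ruthenate(III).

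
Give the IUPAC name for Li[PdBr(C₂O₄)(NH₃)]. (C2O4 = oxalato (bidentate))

The 1 lithium counter-ion carries a total charge of +1, so each complex ion is 1−.
Ligand charges: 1×bromo (-1 each), 1×oxalato (-2 each), 1×ammine (neutral); total -3. So Pd + (-3) = 1−, giving Pd = +2.
The complex ion is anionic, so palladium takes the -ate form palladate(II).

lithium amminebromooxalatopalladate(II)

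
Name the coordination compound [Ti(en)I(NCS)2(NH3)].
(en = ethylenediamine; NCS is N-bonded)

There is no counter-ion, so the complex is neutral overall.
Ligand charges: 1×iodo (-1 each), 1×ammine (neutral), 1×ethylenediamine (neutral), 2×isothiocyanato (-1 each); total -3. So Ti + (-3) = 0, giving Ti = +3.
Ligands are named alphabetically: ammine before ethylenediamine before iodo before isothiocyanato.

ammine(ethylenediamine)iododiisothiocyanatotitanium(III)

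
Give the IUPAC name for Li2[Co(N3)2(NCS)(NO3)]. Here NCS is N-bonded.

lithium diazidoisothiocyanatonitratocobaltate(II)

The 2 lithium counter-ions carry a total charge of +2, so each complex ion is 2−.
Ligand charges: 2×azido (-1 each), 1×nitrato (-1 each), 1×isothiocyanato (-1 each); total -4. So Co + (-4) = 2−, giving Co = +2.
Ligands are named alphabetically: azido before isothiocyanato before nitrato.
The complex ion is anionic, so cobalt takes the -ate form cobaltate(II).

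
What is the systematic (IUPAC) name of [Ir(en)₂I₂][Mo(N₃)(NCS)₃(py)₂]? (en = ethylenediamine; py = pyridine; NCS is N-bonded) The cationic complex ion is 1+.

bis(ethylenediamine)diiodoiridium(III) azidotriisothiocyanatobis(pyridine)molybdate(III)

The complex cation is given as 1+; its ligand charges sum to -2, so Ir = +3.
A 1:1 salt means the anion carries the equal and opposite charge, 1−.
Anion: ligand charges sum to -4; for the ion to be 1−, Mo = +3.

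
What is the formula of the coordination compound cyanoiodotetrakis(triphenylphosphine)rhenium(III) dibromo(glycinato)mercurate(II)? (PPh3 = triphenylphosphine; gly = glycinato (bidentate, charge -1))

[Re(CN)I(PPh3)4][HgBr2(gly)]

Cation [Re…]: ligand charges -2, Re(III) ⇒ ion charge 1+.
Anion [Hg…]: ligand charges -3, Hg(II) ⇒ ion charge 1−.
One 1+ cation balances one 1− anion.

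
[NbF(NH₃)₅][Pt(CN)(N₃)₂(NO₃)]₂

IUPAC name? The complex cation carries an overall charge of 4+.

pentaamminefluoroniobium(V) diazidocyanonitratoplatinate(II)

Both ions are complex: the cation is named first with the plain metal name, the anion second with the -ate form; each ion's ligands are alphabetised independently.
The complex cation is given as 4+; its ligand charges sum to -1, so Nb = +5.
With 2 anions per cation, each anion must be 4/2 = 2−.
Anion: ligand charges sum to -4; for the ion to be 2−, Pt = +2.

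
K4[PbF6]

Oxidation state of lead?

+2

4 potassium outside the brackets (+1 each) → the complex ion is 4−.
Ligand charges: 6×F = -6; sum -6.
Pb + (-6) = 4− ⇒ Pb is +2.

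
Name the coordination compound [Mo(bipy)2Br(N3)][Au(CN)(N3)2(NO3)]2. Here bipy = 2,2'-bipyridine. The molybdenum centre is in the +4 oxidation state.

azidobis(2,2'-bipyridine)bromomolybdenum(IV) diazidocyanonitratoaurate(III)

Mo is given as +4; the cation's ligand charges sum to -2, so the complex cation is 2+.
With 2 anions per cation, each anion must be 2/2 = 1−.
Anion: ligand charges sum to -4; for the ion to be 1−, Au = +3.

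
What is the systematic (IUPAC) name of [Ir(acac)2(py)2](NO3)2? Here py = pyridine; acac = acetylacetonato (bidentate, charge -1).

bis(acetylacetonato)bis(pyridine)iridium(IV) nitrate

The 2 nitrate counter-ions carry a total charge of -2, so each complex ion is 2+.
Ligand charges: 2×pyridine (neutral), 2×acetylacetonato (-1 each); total -2. So Ir + (-2) = 2+, giving Ir = +4.
Ligands are named alphabetically: acetylacetonato before pyridine.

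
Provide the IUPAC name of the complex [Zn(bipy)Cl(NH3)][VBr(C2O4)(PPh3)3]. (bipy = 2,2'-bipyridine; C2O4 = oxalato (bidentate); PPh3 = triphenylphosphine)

Both ions are complex: the cation is named first with the plain metal name, the anion second with the -ate form; each ion's ligands are alphabetised independently.
Zinc is always +2 in its complexes; the cation's ligand charges sum to -1, so the complex cation is 1+.
A 1:1 salt means the anion carries the equal and opposite charge, 1−.
Anion: ligand charges sum to -3; for the ion to be 1−, V = +2.

ammine(2,2'-bipyridine)chlorozinc(II) bromooxalatotris(triphenylphosphine)vanadate(II)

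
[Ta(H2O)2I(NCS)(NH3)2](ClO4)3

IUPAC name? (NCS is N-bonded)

The 3 perchlorate counter-ions carry a total charge of -3, so each complex ion is 3+.
Ligand charges: 1×isothiocyanato (-1 each), 1×iodo (-1 each), 2×ammine (neutral), 2×aqua (neutral); total -2. So Ta + (-2) = 3+, giving Ta = +5.
Ligands are named alphabetically: ammine before aqua before iodo before isothiocyanato.

diamminediaquaiodoisothiocyanatotantalum(V) perchlorate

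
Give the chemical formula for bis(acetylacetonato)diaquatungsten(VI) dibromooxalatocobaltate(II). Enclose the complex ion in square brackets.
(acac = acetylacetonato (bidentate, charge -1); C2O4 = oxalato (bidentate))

Cation [W…]: ligand charges -2, W(VI) ⇒ ion charge 4+.
Anion [Co…]: ligand charges -4, Co(II) ⇒ ion charge 2−.

[W(acac)2(H2O)2][CoBr2(C2O4)]2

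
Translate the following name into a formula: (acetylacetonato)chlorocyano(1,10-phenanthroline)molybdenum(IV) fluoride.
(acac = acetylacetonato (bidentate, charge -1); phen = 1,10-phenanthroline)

[Mo(acac)Cl(CN)(phen)]F

Ligands: 1 cyano (CN, -1), 1 acetylacetonato (acac, -1), 1 chloro (Cl, -1), 1 1,10-phenanthroline (phen, neutral). Ligand charge sum = -3.
Charge balance with fluoride (-1) requires 1 complex ion per 1 fluoride.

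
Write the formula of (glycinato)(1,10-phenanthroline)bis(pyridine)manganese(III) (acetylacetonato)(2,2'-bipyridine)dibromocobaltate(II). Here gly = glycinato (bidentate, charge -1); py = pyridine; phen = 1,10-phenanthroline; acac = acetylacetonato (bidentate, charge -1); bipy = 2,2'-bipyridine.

[Mn(gly)(phen)(py)2][Co(acac)(bipy)Br2]2

Cation [Mn…]: ligand charges -1, Mn(III) ⇒ ion charge 2+.
Anion [Co…]: ligand charges -3, Co(II) ⇒ ion charge 1−.
One 2+ cation requires 2 of the 1− anion.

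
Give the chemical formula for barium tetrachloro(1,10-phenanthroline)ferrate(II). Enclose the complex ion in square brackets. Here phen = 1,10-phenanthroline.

Ba[FeCl4(phen)]

Ligands: 4 chloro (Cl, -1), 1 1,10-phenanthroline (phen, neutral). Ligand charge sum = -4.
With Fe in oxidation state +2, the complex ion is [Fe...]^2−.
Charge balance with barium (+2) requires 1 complex ion per 1 barium.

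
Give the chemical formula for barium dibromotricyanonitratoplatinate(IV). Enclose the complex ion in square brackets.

Ba[PtBr2(CN)3(NO3)]

Ligands: 3 cyano (CN, -1), 1 nitrato (NO3, -1), 2 bromo (Br, -1). Ligand charge sum = -6.
Charge balance with barium (+2) requires 1 complex ion per 1 barium.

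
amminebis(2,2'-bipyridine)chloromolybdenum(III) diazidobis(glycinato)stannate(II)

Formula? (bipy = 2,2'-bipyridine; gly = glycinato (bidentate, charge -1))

Cation [Mo…]: ligand charges -1, Mo(III) ⇒ ion charge 2+.
Anion [Sn…]: ligand charges -4, Sn(II) ⇒ ion charge 2−.
One 2+ cation balances one 2− anion.

[Mo(bipy)2Cl(NH3)][Sn(gly)2(N3)2]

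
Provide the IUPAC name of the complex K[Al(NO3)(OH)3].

potassium trihydroxonitratoaluminate(III)

The 1 potassium counter-ion carries a total charge of +1, so each complex ion is 1−.
Ligand charges: 3×hydroxo (-1 each), 1×nitrato (-1 each); total -4. So Al + (-4) = 1−, giving Al = +3.
The complex ion is anionic, so aluminium takes the -ate form aluminate(III).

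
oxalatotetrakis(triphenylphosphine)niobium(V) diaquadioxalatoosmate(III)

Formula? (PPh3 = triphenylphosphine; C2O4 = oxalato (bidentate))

[Nb(C2O4)(PPh3)4][Os(C2O4)2(H2O)2]3

Cation [Nb…]: ligand charges -2, Nb(V) ⇒ ion charge 3+.
Anion [Os…]: ligand charges -4, Os(III) ⇒ ion charge 1−.
One 3+ cation requires 3 of the 1− anion.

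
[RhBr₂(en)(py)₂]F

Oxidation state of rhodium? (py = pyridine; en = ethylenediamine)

1 fluoride outside the brackets (-1 each) → the complex ion is 1+.
Ligand charges: 2×py neutral; 1×en neutral; 2×Br = -2; sum -2.
Rh + (-2) = 1+ ⇒ Rh is +3.

+3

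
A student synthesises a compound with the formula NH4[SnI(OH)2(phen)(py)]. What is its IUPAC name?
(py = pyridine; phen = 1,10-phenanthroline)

ammonium dihydroxoiodo(1,10-phenanthroline)(pyridine)stannate(II)

The 1 ammonium counter-ion carries a total charge of +1, so each complex ion is 1−.
Ligand charges: 1×pyridine (neutral), 1×iodo (-1 each), 2×hydroxo (-1 each), 1×1,10-phenanthroline (neutral); total -3. So Sn + (-3) = 1−, giving Sn = +2.
Ligands are named alphabetically: hydroxo before iodo before phenanthroline before pyridine.
The complex ion is anionic, so tin takes the -ate form stannate(II).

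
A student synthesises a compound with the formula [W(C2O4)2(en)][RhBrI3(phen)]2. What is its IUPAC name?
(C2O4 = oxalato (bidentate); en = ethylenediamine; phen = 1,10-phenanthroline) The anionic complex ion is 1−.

Both ions are complex: the cation is named first with the plain metal name, the anion second with the -ate form; each ion's ligands are alphabetised independently.
The complex anion is given as 1−; its ligand charges sum to -4, so Rh = +3.
With 2 anions per cation, the cation must be 2×1 = 2+.
Cation: ligand charges sum to -4; for the ion to be 2+, W = +6.

(ethylenediamine)dioxalatotungsten(VI) bromotriiodo(1,10-phenanthroline)rhodate(III)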